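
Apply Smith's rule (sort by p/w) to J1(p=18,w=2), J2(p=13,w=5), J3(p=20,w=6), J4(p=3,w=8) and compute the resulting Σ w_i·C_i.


WSPT order (by p/w): J4 → J2 → J3 → J1
  J4: C=3, w·C=8×3=24
  J2: C=16, w·C=5×16=80
  J3: C=36, w·C=6×36=216
  J1: C=54, w·C=2×54=108
Σ w·C = 428
= 428


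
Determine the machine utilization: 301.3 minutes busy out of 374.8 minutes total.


Utilization = busy / total × 100
= 301.3 / 374.8 × 100
= 80.4%


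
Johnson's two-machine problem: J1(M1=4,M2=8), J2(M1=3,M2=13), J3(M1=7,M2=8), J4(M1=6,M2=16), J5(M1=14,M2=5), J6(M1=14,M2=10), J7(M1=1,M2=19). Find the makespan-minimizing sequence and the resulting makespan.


Johnson's rule:
Group 1 (M1≤M2, sort by M1): ['J7', 'J2', 'J1', 'J4', 'J3']
Group 2 (M1>M2, sort desc M2): ['J6', 'J5']
Sequence: J7 → J2 → J1 → J4 → J3 → J6 → J5
Makespan calculation:
  J7: M1 done=1, M2 done=20
  J2: M1 done=4, M2 done=33
  J1: M1 done=8, M2 done=41
  J4: M1 done=14, M2 done=57
  J3: M1 done=21, M2 done=65
  J6: M1 done=35, M2 done=75
  J5: M1 done=49, M2 done=80
= Sequence: J7 → J2 → J1 → J4 → J3 → J6 → J5, Makespan: 80


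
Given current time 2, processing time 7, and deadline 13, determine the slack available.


Slack = due - current_time - processing
= 13 - 2 - 7
= 4


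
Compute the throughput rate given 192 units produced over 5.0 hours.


Throughput = units / time
= 192 / 5.0
= 38.4 units/hour


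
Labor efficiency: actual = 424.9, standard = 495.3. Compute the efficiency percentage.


Efficiency = (actual / standard) × 100
= (424.9 / 495.3) × 100
= 85.8%


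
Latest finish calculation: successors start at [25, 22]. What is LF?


LF = min of all successor start times
Successors start at: [25, 22]
LF = min(25, 22)
= 22


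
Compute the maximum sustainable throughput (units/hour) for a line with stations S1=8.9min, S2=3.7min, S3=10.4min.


Bottleneck = longest station time
Station times: [8.9, 3.7, 10.4]
Max = 10.4 min
Rate = 60 / 10.4
= 5.77 units/hour (bottleneck: 10.4min)


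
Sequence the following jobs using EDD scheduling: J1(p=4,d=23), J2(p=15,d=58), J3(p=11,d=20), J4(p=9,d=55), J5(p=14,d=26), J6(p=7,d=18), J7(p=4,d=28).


EDD: sort by earliest due date
  J6: d=18, p=7
  J3: d=20, p=11
  J1: d=23, p=4
  J5: d=26, p=14
  J7: d=28, p=4
  J4: d=55, p=9
  J2: d=58, p=15
Order: J6 → J3 → J1 → J5 → J7 → J4 → J2


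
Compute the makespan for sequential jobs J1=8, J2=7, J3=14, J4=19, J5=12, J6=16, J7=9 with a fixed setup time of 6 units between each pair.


Makespan = Σ processing + (n-1) × setup
= (8 + 7 + 14 + 19 + 12 + 16 + 9) + (7-1)×6
= 85 + 36
= 121 time units


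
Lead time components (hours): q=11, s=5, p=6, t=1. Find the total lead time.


Lead time = queue + setup + processing + transit
= 11 + 5 + 6 + 1
= 23 hours


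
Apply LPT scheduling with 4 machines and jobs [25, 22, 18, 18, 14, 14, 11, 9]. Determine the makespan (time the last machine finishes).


Jobs (LPT sorted): [25, 22, 18, 18, 14, 14, 11, 9]
Machines: 4
  J=25 → Machine 1 (load: 0+25=25)
  J=22 → Machine 2 (load: 0+22=22)
  J=18 → Machine 3 (load: 0+18=18)
  J=18 → Machine 4 (load: 0+18=18)
  J=14 → Machine 3 (load: 18+14=32)
  J=14 → Machine 4 (load: 18+14=32)
  J=11 → Machine 2 (load: 22+11=33)
  J=9 → Machine 1 (load: 25+9=34)
Machine loads: [34, 33, 32, 32]
Makespan = max = 34 time units


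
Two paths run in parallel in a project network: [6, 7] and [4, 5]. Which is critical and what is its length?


Path A: 6 + 7 = 13
Path B: 4 + 5 = 9
Critical path = longest = max(13, 9)
= 13 (Path A)


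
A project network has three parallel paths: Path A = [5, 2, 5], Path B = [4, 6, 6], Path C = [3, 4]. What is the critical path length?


Path A: 5 + 2 + 5 = 12
Path B: 4 + 6 + 6 = 16
Path C: 3 + 4 = 7
Critical path = longest = max(12, 16, 7)
= 16 (Path B)


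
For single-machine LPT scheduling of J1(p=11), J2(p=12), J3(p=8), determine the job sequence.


LPT: sort by longest processing time first
  J2: p=12
  J1: p=11
  J3: p=8
Order: J2 → J1 → J3


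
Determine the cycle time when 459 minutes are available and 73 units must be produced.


Cycle time = available time / demand
= 459 / 73
= 6.29 min/unit


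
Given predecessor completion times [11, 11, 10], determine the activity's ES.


ES = max of all predecessor completion times
Predecessors: [11, 11, 10]
ES = max(11, 11, 10)
= 11


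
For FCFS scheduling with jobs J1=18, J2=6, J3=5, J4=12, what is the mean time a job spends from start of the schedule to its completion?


Completion times:
  J1: completes at 18
  J2: completes at 24
  J3: completes at 29
  J4: completes at 41
Sum = 112
Average = 112/4
= 28.00


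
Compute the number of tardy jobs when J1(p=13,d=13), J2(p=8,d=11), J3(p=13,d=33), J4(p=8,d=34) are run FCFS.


Completion vs due date:
  J1: C=13, d=13 → on time
  J2: C=21, d=11 → TARDY
  J3: C=34, d=33 → TARDY
  J4: C=42, d=34 → TARDY
Tardy jobs: J2, J3, J4
Count = 3


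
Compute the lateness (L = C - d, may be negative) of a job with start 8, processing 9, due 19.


Completion = 8 + 9 = 17
Lateness = C - d = 17 - 19
= -2


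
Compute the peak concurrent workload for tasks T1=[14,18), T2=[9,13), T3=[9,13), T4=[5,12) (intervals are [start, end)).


Check each time point for overlaps:
  t=9: 3 tasks active (T2, T3, T4)
Max concurrent = 3


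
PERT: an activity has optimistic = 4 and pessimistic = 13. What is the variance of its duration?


σ² = ((p - o) / 6)² = (p - o)² / 36
= (13 - 4)² / 36
= 9² / 36
= 81 / 36
= 2.2500


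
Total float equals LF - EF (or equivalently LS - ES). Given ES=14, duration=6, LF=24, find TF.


EF = ES + duration = 14 + 6 = 20
LS = LF - duration = 24 - 6 = 18
Total Float = LF - EF = 24 - 20
(or LS - ES = 18 - 14)
= 4


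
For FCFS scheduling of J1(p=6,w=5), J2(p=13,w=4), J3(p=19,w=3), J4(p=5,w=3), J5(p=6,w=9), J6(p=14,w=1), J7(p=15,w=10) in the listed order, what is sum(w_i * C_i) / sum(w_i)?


Completion times:
  J1: C=6, w×C=5×6=30
  J2: C=19, w×C=4×19=76
  J3: C=38, w×C=3×38=114
  J4: C=43, w×C=3×43=129
  J5: C=49, w×C=9×49=441
  J6: C=63, w×C=1×63=63
  J7: C=78, w×C=10×78=780
Sum w×C = 1633
Sum w = 35
Weighted avg = 1633/35
= 46.66


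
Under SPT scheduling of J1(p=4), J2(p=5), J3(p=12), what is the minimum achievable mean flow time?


SPT order: J1 → J2 → J3
Completion times:
  J1: C=4
  J2: C=9
  J3: C=21
Sum = 34, n = 3
Mean flow = 34/3
= 11.33


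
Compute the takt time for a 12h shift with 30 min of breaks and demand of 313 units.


Available = 12×60 - 30 = 690 min
Takt time = 690 / 313
= 2.20 min/unit


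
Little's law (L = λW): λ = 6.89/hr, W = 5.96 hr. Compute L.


Little's law: L = λ × W
= 6.89 × 5.96
= 41.06


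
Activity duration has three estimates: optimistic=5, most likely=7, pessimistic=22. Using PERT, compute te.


te = (o + 4m + p) / 6
= (5 + 4×7 + 22) / 6
= (5 + 28 + 22) / 6
= 55 / 6
= 9.17


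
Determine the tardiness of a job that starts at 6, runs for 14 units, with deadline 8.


Completion = start + processing = 6 + 14 = 20
Tardiness = max(0, C - d) = max(0, 20 - 8)
= max(0, 12)
= 12


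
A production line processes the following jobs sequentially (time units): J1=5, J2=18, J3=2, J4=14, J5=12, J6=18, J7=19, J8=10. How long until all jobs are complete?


Sequential makespan: sum all processing times
= 5 + 18 + 2 + 14 + 12 + 18 + 19 + 10
= 98 time units


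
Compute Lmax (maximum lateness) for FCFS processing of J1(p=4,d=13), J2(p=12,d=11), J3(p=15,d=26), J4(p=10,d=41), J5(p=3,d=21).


Lateness per job (L = C - d):
  J1: C=4, d=13, L=-9
  J2: C=16, d=11, L=5
  J3: C=31, d=26, L=5
  J4: C=41, d=41, L=0
  J5: C=44, d=21, L=23
Lmax = max(-9, 5, 5, 0, 23)
= 23


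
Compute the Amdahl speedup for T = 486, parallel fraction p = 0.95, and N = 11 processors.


Amdahl's law: T_p = T × ((1-p) + p/N)
= 486 × ((1-0.95) + 0.95/11)
= 486 × (0.05 + 0.0864)
= 486 × 0.1364
= 66.27
Speedup = 486/66.27
= 7.33×


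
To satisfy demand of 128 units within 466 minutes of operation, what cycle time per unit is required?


Cycle time = available time / demand
= 466 / 128
= 3.64 min/unit


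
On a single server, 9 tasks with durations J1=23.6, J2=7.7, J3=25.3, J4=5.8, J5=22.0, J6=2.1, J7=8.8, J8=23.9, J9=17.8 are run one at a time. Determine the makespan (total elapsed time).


Sequential makespan: sum all processing times
= 23.6 + 7.7 + 25.3 + 5.8 + 22.0 + 2.1 + 8.8 + 23.9 + 17.8
= 137.0 time units


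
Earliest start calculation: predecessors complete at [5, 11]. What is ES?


ES = max of all predecessor completion times
Predecessors: [5, 11]
ES = max(5, 11)
= 11


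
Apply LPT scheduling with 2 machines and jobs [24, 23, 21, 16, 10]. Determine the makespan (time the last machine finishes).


Jobs (LPT sorted): [24, 23, 21, 16, 10]
Machines: 2
  J=24 → Machine 1 (load: 0+24=24)
  J=23 → Machine 2 (load: 0+23=23)
  J=21 → Machine 2 (load: 23+21=44)
  J=16 → Machine 1 (load: 24+16=40)
  J=10 → Machine 1 (load: 40+10=50)
Machine loads: [50, 44]
Makespan = max = 50 time units


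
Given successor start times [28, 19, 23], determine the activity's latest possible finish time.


LF = min of all successor start times
Successors start at: [28, 19, 23]
LF = min(28, 19, 23)
= 19


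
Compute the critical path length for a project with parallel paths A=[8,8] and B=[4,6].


Path A: 8 + 8 = 16
Path B: 4 + 6 = 10
Critical path = longest = max(16, 10)
= 16 (Path A)


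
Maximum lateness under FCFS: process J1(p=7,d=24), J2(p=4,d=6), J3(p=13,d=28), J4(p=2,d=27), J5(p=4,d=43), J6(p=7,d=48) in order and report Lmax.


Lateness per job (L = C - d):
  J1: C=7, d=24, L=-17
  J2: C=11, d=6, L=5
  J3: C=24, d=28, L=-4
  J4: C=26, d=27, L=-1
  J5: C=30, d=43, L=-13
  J6: C=37, d=48, L=-11
Lmax = max(-17, 5, -4, -1, -13, -11)
= 5


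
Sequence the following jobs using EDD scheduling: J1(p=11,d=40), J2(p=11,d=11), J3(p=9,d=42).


EDD: sort by earliest due date
  J2: d=11, p=11
  J1: d=40, p=11
  J3: d=42, p=9
Order: J2 → J1 → J3


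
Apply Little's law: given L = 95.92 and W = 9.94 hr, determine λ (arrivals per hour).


Little's law: L = λW → λ = L / W
= 95.92 / 9.94
= 9.65 per hour


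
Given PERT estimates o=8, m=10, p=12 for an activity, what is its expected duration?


te = (o + 4m + p) / 6
= (8 + 4×10 + 12) / 6
= (8 + 40 + 12) / 6
= 60 / 6
= 10.00


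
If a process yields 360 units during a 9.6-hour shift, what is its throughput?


Throughput = units / time
= 360 / 9.6
= 37.5 units/hour


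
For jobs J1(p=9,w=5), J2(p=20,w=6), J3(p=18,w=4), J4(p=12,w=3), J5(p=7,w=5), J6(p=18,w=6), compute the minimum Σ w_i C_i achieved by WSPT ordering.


WSPT order (by p/w): J5 → J1 → J6 → J2 → J4 → J3
  J5: C=7, w·C=5×7=35
  J1: C=16, w·C=5×16=80
  J6: C=34, w·C=6×34=204
  J2: C=54, w·C=6×54=324
  J4: C=66, w·C=3×66=198
  J3: C=84, w·C=4×84=336
Σ w·C = 1177
= 1177


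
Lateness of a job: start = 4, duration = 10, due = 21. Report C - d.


Completion = 4 + 10 = 14
Lateness = C - d = 14 - 21
= -7


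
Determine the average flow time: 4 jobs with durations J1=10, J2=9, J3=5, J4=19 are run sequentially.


Completion times:
  J1: completes at 10
  J2: completes at 19
  J3: completes at 24
  J4: completes at 43
Sum = 96
Average = 96/4
= 24.00


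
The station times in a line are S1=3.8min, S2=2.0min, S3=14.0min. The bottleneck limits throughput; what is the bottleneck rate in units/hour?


Bottleneck = longest station time
Station times: [3.8, 2.0, 14.0]
Max = 14.0 min
Rate = 60 / 14.0
= 4.29 units/hour (bottleneck: 14.0min)


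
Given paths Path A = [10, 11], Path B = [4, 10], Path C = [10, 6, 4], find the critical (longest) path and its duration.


Path A: 10 + 11 = 21
Path B: 4 + 10 = 14
Path C: 10 + 6 + 4 = 20
Critical path = longest = max(21, 14, 20)
= 21 (Path A)


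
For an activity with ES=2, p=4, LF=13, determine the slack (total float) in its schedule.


EF = ES + duration = 2 + 4 = 6
LS = LF - duration = 13 - 4 = 9
Total Float = LF - EF = 13 - 6
(or LS - ES = 9 - 2)
= 7


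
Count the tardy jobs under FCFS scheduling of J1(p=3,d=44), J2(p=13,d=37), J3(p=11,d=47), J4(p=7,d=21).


Completion vs due date:
  J1: C=3, d=44 → on time
  J2: C=16, d=37 → on time
  J3: C=27, d=47 → on time
  J4: C=34, d=21 → TARDY
Tardy jobs: J4
Count = 1


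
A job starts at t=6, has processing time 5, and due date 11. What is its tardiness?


Completion = start + processing = 6 + 5 = 11
Tardiness = max(0, C - d) = max(0, 11 - 11)
= max(0, 0)
= 0


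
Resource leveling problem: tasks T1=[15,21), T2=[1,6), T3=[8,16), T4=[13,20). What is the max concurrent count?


Check each time point for overlaps:
  t=15: 3 tasks active (T1, T3, T4)
Max concurrent = 3


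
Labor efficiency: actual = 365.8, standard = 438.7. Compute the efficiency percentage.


Efficiency = (actual / standard) × 100
= (365.8 / 438.7) × 100
= 83.4%


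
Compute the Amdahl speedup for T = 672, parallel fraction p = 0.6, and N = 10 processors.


Amdahl's law: T_p = T × ((1-p) + p/N)
= 672 × ((1-0.6) + 0.6/10)
= 672 × (0.40 + 0.0600)
= 672 × 0.4600
= 309.12
Speedup = 672/309.12
= 2.17×


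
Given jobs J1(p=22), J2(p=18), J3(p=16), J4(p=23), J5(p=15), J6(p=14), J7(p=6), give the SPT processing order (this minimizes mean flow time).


SPT: sort by shortest processing time
  J7: p=6
  J6: p=14
  J5: p=15
  J3: p=16
  J2: p=18
  J1: p=22
  J4: p=23
Order: J7 → J6 → J5 → J3 → J2 → J1 → J4


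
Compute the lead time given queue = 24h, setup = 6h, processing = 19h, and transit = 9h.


Lead time = queue + setup + processing + transit
= 24 + 6 + 19 + 9
= 58 hours


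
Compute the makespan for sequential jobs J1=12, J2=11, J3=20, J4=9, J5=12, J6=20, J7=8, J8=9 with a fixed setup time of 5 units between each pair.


Makespan = Σ processing + (n-1) × setup
= (12 + 11 + 20 + 9 + 12 + 20 + 8 + 9) + (8-1)×5
= 101 + 35
= 136 time units


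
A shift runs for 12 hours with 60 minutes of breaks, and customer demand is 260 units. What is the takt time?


Available = 12×60 - 60 = 660 min
Takt time = 660 / 260
= 2.54 min/unit


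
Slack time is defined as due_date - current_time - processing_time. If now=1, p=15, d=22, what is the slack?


Slack = due - current_time - processing
= 22 - 1 - 15
= 6


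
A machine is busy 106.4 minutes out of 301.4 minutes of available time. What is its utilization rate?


Utilization = busy / total × 100
= 106.4 / 301.4 × 100
= 35.3%


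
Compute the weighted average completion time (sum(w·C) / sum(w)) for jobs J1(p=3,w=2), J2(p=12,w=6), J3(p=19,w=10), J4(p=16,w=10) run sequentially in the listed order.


Completion times:
  J1: C=3, w×C=2×3=6
  J2: C=15, w×C=6×15=90
  J3: C=34, w×C=10×34=340
  J4: C=50, w×C=10×50=500
Sum w×C = 936
Sum w = 28
Weighted avg = 936/28
= 33.43


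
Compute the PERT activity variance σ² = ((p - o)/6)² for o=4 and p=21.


σ² = ((p - o) / 6)² = (p - o)² / 36
= (21 - 4)² / 36
= 17² / 36
= 289 / 36
= 8.0278


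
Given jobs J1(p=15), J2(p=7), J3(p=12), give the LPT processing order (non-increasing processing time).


LPT: sort by longest processing time first
  J1: p=15
  J3: p=12
  J2: p=7
Order: J1 → J3 → J2


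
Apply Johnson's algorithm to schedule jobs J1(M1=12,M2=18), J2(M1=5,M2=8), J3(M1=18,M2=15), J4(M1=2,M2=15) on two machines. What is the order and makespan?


Johnson's rule:
Group 1 (M1≤M2, sort by M1): ['J4', 'J2', 'J1']
Group 2 (M1>M2, sort desc M2): ['J3']
Sequence: J4 → J2 → J1 → J3
Makespan calculation:
  J4: M1 done=2, M2 done=17
  J2: M1 done=7, M2 done=25
  J1: M1 done=19, M2 done=43
  J3: M1 done=37, M2 done=58
= Sequence: J4 → J2 → J1 → J3, Makespan: 58


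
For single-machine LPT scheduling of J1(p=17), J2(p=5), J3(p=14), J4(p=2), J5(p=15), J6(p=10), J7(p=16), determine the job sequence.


LPT: sort by longest processing time first
  J1: p=17
  J7: p=16
  J5: p=15
  J3: p=14
  J6: p=10
  J2: p=5
  J4: p=2
Order: J1 → J7 → J5 → J3 → J6 → J2 → J4


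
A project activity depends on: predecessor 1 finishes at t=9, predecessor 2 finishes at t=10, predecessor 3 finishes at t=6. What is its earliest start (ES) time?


ES = max of all predecessor completion times
Predecessors: [9, 10, 6]
ES = max(9, 10, 6)
= 10


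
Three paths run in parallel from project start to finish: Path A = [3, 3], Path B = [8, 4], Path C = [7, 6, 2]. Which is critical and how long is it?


Path A: 3 + 3 = 6
Path B: 8 + 4 = 12
Path C: 7 + 6 + 2 = 15
Critical path = longest = max(6, 12, 15)
= 15 (Path C)


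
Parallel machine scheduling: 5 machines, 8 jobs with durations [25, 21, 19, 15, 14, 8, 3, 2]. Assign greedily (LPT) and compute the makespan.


Jobs (LPT sorted): [25, 21, 19, 15, 14, 8, 3, 2]
Machines: 5
  J=25 → Machine 1 (load: 0+25=25)
  J=21 → Machine 2 (load: 0+21=21)
  J=19 → Machine 3 (load: 0+19=19)
  J=15 → Machine 4 (load: 0+15=15)
  J=14 → Machine 5 (load: 0+14=14)
  J=8 → Machine 5 (load: 14+8=22)
  J=3 → Machine 4 (load: 15+3=18)
  J=2 → Machine 4 (load: 18+2=20)
Machine loads: [25, 21, 19, 20, 22]
Makespan = max = 25 time units


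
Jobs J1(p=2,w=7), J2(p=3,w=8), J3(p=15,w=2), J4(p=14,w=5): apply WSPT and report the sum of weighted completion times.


WSPT order (by p/w): J1 → J2 → J4 → J3
  J1: C=2, w·C=7×2=14
  J2: C=5, w·C=8×5=40
  J4: C=19, w·C=5×19=95
  J3: C=34, w·C=2×34=68
Σ w·C = 217
= 217


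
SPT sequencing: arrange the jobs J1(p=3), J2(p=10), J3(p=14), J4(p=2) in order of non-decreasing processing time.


SPT: sort by shortest processing time
  J4: p=2
  J1: p=3
  J2: p=10
  J3: p=14
Order: J4 → J1 → J2 → J3


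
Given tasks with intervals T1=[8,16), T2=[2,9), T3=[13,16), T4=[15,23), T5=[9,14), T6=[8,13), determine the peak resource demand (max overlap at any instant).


Check each time point for overlaps:
  t=8: 3 tasks active (T1, T2, T6)
Max concurrent = 3


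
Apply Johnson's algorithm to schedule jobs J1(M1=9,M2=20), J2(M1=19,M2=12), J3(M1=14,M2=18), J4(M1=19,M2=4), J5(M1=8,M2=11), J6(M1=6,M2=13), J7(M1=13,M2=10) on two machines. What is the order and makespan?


Johnson's rule:
Group 1 (M1≤M2, sort by M1): ['J6', 'J5', 'J1', 'J3']
Group 2 (M1>M2, sort desc M2): ['J2', 'J7', 'J4']
Sequence: J6 → J5 → J1 → J3 → J2 → J7 → J4
Makespan calculation:
  J6: M1 done=6, M2 done=19
  J5: M1 done=14, M2 done=30
  J1: M1 done=23, M2 done=50
  J3: M1 done=37, M2 done=68
  J2: M1 done=56, M2 done=80
  J7: M1 done=69, M2 done=90
  J4: M1 done=88, M2 done=94
= Sequence: J6 → J5 → J1 → J3 → J2 → J7 → J4, Makespan: 94


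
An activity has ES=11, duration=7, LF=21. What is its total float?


EF = ES + duration = 11 + 7 = 18
LS = LF - duration = 21 - 7 = 14
Total Float = LF - EF = 21 - 18
(or LS - ES = 14 - 11)
= 3


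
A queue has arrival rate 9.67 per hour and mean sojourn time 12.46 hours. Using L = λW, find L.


Little's law: L = λ × W
= 9.67 × 12.46
= 120.49


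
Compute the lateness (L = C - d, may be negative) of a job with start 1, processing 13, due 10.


Completion = 1 + 13 = 14
Lateness = C - d = 14 - 10
= 4


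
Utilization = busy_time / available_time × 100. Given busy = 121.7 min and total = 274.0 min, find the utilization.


Utilization = busy / total × 100
= 121.7 / 274.0 × 100
= 44.4%


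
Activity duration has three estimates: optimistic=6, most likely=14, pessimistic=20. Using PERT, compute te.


te = (o + 4m + p) / 6
= (6 + 4×14 + 20) / 6
= (6 + 56 + 20) / 6
= 82 / 6
= 13.67


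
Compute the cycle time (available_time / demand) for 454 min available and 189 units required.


Cycle time = available time / demand
= 454 / 189
= 2.40 min/unit


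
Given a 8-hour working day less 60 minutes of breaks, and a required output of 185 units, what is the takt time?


Available = 8×60 - 60 = 420 min
Takt time = 420 / 185
= 2.27 min/unit


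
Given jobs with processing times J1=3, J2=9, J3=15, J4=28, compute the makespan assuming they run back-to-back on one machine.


Sequential makespan: sum all processing times
= 3 + 9 + 15 + 28
= 55 time units


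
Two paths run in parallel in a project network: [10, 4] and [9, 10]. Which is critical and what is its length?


Path A: 10 + 4 = 14
Path B: 9 + 10 = 19
Critical path = longest = max(14, 19)
= 19 (Path B)


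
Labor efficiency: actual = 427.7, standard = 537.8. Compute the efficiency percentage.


Efficiency = (actual / standard) × 100
= (427.7 / 537.8) × 100
= 79.5%


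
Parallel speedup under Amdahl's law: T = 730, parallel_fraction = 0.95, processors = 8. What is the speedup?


Amdahl's law: T_p = T × ((1-p) + p/N)
= 730 × ((1-0.95) + 0.95/8)
= 730 × (0.05 + 0.1187)
= 730 × 0.1688
= 123.19
Speedup = 730/123.19
= 5.93×


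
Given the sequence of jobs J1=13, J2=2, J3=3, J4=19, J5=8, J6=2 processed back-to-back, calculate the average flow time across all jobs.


Completion times:
  J1: completes at 13
  J2: completes at 15
  J3: completes at 18
  J4: completes at 37
  J5: completes at 45
  J6: completes at 47
Sum = 175
Average = 175/6
= 29.17


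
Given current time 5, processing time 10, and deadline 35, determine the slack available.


Slack = due - current_time - processing
= 35 - 5 - 10
= 20


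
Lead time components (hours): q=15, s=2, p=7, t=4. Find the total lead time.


Lead time = queue + setup + processing + transit
= 15 + 2 + 7 + 4
= 28 hours


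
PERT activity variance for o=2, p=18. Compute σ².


σ² = ((p - o) / 6)² = (p - o)² / 36
= (18 - 2)² / 36
= 16² / 36
= 256 / 36
= 7.1111


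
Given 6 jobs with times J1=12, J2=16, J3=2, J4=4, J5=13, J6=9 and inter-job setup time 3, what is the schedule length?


Makespan = Σ processing + (n-1) × setup
= (12 + 16 + 2 + 4 + 13 + 9) + (6-1)×3
= 56 + 15
= 71 time units


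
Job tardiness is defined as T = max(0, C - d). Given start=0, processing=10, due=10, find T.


Completion = start + processing = 0 + 10 = 10
Tardiness = max(0, C - d) = max(0, 10 - 10)
= max(0, 0)
= 0


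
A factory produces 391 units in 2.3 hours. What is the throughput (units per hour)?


Throughput = units / time
= 391 / 2.3
= 170.0 units/hour


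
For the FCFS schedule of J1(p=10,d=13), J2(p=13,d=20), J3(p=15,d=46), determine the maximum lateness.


Lateness per job (L = C - d):
  J1: C=10, d=13, L=-3
  J2: C=23, d=20, L=3
  J3: C=38, d=46, L=-8
Lmax = max(-3, 3, -8)
= 3


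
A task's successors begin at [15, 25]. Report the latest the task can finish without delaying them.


LF = min of all successor start times
Successors start at: [15, 25]
LF = min(15, 25)
= 15


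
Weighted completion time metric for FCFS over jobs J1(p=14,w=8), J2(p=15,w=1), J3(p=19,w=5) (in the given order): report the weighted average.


Completion times:
  J1: C=14, w×C=8×14=112
  J2: C=29, w×C=1×29=29
  J3: C=48, w×C=5×48=240
Sum w×C = 381
Sum w = 14
Weighted avg = 381/14
= 27.21


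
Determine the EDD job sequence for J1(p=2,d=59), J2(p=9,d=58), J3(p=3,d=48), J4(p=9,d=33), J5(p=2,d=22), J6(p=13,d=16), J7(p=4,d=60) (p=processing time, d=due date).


EDD: sort by earliest due date
  J6: d=16, p=13
  J5: d=22, p=2
  J4: d=33, p=9
  J3: d=48, p=3
  J2: d=58, p=9
  J1: d=59, p=2
  J7: d=60, p=4
Order: J6 → J5 → J4 → J3 → J2 → J1 → J7


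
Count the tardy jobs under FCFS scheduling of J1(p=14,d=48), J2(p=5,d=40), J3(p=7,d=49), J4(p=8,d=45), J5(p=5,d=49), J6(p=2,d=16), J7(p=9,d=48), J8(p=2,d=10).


Completion vs due date:
  J1: C=14, d=48 → on time
  J2: C=19, d=40 → on time
  J3: C=26, d=49 → on time
  J4: C=34, d=45 → on time
  J5: C=39, d=49 → on time
  J6: C=41, d=16 → TARDY
  J7: C=50, d=48 → TARDY
  J8: C=52, d=10 → TARDY
Tardy jobs: J6, J7, J8
Count = 3


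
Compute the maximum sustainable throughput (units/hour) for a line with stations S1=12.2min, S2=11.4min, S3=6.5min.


Bottleneck = longest station time
Station times: [12.2, 11.4, 6.5]
Max = 12.2 min
Rate = 60 / 12.2
= 4.92 units/hour (bottleneck: 12.2min)


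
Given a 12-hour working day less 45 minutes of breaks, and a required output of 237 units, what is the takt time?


Available = 12×60 - 45 = 675 min
Takt time = 675 / 237
= 2.85 min/unit


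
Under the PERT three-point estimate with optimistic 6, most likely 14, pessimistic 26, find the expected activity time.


te = (o + 4m + p) / 6
= (6 + 4×14 + 26) / 6
= (6 + 56 + 26) / 6
= 88 / 6
= 14.67


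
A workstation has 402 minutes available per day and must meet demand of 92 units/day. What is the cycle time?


Cycle time = available time / demand
= 402 / 92
= 4.37 min/unit


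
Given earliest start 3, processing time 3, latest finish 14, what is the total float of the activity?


EF = ES + duration = 3 + 3 = 6
LS = LF - duration = 14 - 3 = 11
Total Float = LF - EF = 14 - 6
(or LS - ES = 11 - 3)
= 8


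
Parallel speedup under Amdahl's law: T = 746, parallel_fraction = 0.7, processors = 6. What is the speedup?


Amdahl's law: T_p = T × ((1-p) + p/N)
= 746 × ((1-0.7) + 0.7/6)
= 746 × (0.30 + 0.1167)
= 746 × 0.4167
= 310.83
Speedup = 746/310.83
= 2.40×


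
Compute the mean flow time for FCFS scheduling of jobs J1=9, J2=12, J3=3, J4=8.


Completion times:
  J1: completes at 9
  J2: completes at 21
  J3: completes at 24
  J4: completes at 32
Sum = 86
Average = 86/4
= 21.50


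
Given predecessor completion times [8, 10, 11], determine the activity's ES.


ES = max of all predecessor completion times
Predecessors: [8, 10, 11]
ES = max(8, 10, 11)
= 11


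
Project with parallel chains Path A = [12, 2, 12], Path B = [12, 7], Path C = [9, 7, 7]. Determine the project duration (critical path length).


Path A: 12 + 2 + 12 = 26
Path B: 12 + 7 = 19
Path C: 9 + 7 + 7 = 23
Critical path = longest = max(26, 19, 23)
= 26 (Path A)


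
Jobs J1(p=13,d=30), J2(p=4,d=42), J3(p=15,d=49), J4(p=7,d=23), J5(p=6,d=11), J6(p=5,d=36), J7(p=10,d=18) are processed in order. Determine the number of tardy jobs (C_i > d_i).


Completion vs due date:
  J1: C=13, d=30 → on time
  J2: C=17, d=42 → on time
  J3: C=32, d=49 → on time
  J4: C=39, d=23 → TARDY
  J5: C=45, d=11 → TARDY
  J6: C=50, d=36 → TARDY
  J7: C=60, d=18 → TARDY
Tardy jobs: J4, J5, J6, J7
Count = 4


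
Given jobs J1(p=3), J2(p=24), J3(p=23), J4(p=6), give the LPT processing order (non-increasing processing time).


LPT: sort by longest processing time first
  J2: p=24
  J3: p=23
  J4: p=6
  J1: p=3
Order: J2 → J3 → J4 → J1


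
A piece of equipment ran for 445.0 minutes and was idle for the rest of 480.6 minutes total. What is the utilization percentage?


Utilization = busy / total × 100
= 445.0 / 480.6 × 100
= 92.6%


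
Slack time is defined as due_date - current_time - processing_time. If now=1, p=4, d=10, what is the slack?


Slack = due - current_time - processing
= 10 - 1 - 4
= 5


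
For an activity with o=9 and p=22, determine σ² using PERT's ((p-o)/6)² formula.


σ² = ((p - o) / 6)² = (p - o)² / 36
= (22 - 9)² / 36
= 13² / 36
= 169 / 36
= 4.6944


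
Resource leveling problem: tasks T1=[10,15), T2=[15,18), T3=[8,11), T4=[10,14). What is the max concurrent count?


Check each time point for overlaps:
  t=10: 3 tasks active (T1, T3, T4)
Max concurrent = 3


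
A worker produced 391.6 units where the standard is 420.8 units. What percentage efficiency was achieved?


Efficiency = (actual / standard) × 100
= (391.6 / 420.8) × 100
= 93.1%


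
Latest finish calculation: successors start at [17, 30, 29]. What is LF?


LF = min of all successor start times
Successors start at: [17, 30, 29]
LF = min(17, 30, 29)
= 17


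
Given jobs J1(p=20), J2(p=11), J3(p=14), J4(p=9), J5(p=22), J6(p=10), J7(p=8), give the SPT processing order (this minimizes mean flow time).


SPT: sort by shortest processing time
  J7: p=8
  J4: p=9
  J6: p=10
  J2: p=11
  J3: p=14
  J1: p=20
  J5: p=22
Order: J7 → J4 → J6 → J2 → J3 → J1 → J5


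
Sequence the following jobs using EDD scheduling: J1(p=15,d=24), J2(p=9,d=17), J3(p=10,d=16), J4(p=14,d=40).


EDD: sort by earliest due date
  J3: d=16, p=10
  J2: d=17, p=9
  J1: d=24, p=15
  J4: d=40, p=14
Order: J3 → J2 → J1 → J4


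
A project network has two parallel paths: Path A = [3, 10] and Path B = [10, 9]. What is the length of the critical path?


Path A: 3 + 10 = 13
Path B: 10 + 9 = 19
Critical path = longest = max(13, 19)
= 19 (Path B)


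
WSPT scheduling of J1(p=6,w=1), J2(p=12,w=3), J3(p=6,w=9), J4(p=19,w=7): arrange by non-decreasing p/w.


WSPT (Smith's rule): sort by p/w ascending
  J3: p/w = 6/9 = 0.667
  J4: p/w = 19/7 = 2.714
  J2: p/w = 12/3 = 4.000
  J1: p/w = 6/1 = 6.000
Order: J3 → J4 → J2 → J1


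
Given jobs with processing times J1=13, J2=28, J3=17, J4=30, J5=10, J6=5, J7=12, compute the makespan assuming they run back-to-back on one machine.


Sequential makespan: sum all processing times
= 13 + 28 + 17 + 30 + 10 + 5 + 12
= 115 time units


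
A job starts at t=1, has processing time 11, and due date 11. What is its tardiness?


Completion = start + processing = 1 + 11 = 12
Tardiness = max(0, C - d) = max(0, 12 - 11)
= max(0, 1)
= 1


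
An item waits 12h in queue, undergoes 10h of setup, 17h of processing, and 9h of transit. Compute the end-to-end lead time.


Lead time = queue + setup + processing + transit
= 12 + 10 + 17 + 9
= 48 hours


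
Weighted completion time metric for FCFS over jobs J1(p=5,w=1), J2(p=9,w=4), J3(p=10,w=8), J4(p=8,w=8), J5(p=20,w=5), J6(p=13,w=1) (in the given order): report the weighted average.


Completion times:
  J1: C=5, w×C=1×5=5
  J2: C=14, w×C=4×14=56
  J3: C=24, w×C=8×24=192
  J4: C=32, w×C=8×32=256
  J5: C=52, w×C=5×52=260
  J6: C=65, w×C=1×65=65
Sum w×C = 834
Sum w = 27
Weighted avg = 834/27
= 30.89


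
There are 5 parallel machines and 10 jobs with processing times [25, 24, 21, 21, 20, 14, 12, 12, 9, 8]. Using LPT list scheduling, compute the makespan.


Jobs (LPT sorted): [25, 24, 21, 21, 20, 14, 12, 12, 9, 8]
Machines: 5
  J=25 → Machine 1 (load: 0+25=25)
  J=24 → Machine 2 (load: 0+24=24)
  J=21 → Machine 3 (load: 0+21=21)
  J=21 → Machine 4 (load: 0+21=21)
  J=20 → Machine 5 (load: 0+20=20)
  J=14 → Machine 5 (load: 20+14=34)
  J=12 → Machine 3 (load: 21+12=33)
  J=12 → Machine 4 (load: 21+12=33)
  J=9 → Machine 2 (load: 24+9=33)
  J=8 → Machine 1 (load: 25+8=33)
Machine loads: [33, 33, 33, 33, 34]
Makespan = max = 34 time units


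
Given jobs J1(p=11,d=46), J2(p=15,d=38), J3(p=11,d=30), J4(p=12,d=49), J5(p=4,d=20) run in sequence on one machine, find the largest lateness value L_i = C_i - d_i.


Lateness per job (L = C - d):
  J1: C=11, d=46, L=-35
  J2: C=26, d=38, L=-12
  J3: C=37, d=30, L=7
  J4: C=49, d=49, L=0
  J5: C=53, d=20, L=33
Lmax = max(-35, -12, 7, 0, 33)
= 33


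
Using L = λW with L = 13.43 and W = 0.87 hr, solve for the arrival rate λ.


Little's law: L = λW → λ = L / W
= 13.43 / 0.87
= 15.44 per hour


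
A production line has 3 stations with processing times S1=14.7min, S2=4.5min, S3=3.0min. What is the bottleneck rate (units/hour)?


Bottleneck = longest station time
Station times: [14.7, 4.5, 3.0]
Max = 14.7 min
Rate = 60 / 14.7
= 4.08 units/hour (bottleneck: 14.7min)


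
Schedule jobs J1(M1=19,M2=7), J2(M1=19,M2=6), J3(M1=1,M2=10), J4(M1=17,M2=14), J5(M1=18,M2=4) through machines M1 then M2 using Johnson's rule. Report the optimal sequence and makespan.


Johnson's rule:
Group 1 (M1≤M2, sort by M1): ['J3']
Group 2 (M1>M2, sort desc M2): ['J4', 'J1', 'J2', 'J5']
Sequence: J3 → J4 → J1 → J2 → J5
Makespan calculation:
  J3: M1 done=1, M2 done=11
  J4: M1 done=18, M2 done=32
  J1: M1 done=37, M2 done=44
  J2: M1 done=56, M2 done=62
  J5: M1 done=74, M2 done=78
= Sequence: J3 → J4 → J1 → J2 → J5, Makespan: 78


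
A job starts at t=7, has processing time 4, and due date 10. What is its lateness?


Completion = 7 + 4 = 11
Lateness = C - d = 11 - 10
= 1


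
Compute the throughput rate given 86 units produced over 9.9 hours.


Throughput = units / time
= 86 / 9.9
= 8.7 units/hour


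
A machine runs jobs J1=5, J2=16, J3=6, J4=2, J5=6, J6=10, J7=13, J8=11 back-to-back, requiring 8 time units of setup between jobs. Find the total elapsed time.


Makespan = Σ processing + (n-1) × setup
= (5 + 16 + 6 + 2 + 6 + 10 + 13 + 11) + (8-1)×8
= 69 + 56
= 125 time units


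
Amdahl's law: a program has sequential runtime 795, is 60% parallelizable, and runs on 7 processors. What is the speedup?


Amdahl's law: T_p = T × ((1-p) + p/N)
= 795 × ((1-0.6) + 0.6/7)
= 795 × (0.40 + 0.0857)
= 795 × 0.4857
= 386.14
Speedup = 795/386.14
= 2.06×


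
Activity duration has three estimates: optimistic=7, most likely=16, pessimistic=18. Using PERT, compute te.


te = (o + 4m + p) / 6
= (7 + 4×16 + 18) / 6
= (7 + 64 + 18) / 6
= 89 / 6
= 14.83


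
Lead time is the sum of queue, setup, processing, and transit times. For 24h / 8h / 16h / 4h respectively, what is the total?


Lead time = queue + setup + processing + transit
= 24 + 8 + 16 + 4
= 52 hours


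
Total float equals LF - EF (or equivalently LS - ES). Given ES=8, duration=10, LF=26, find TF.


EF = ES + duration = 8 + 10 = 18
LS = LF - duration = 26 - 10 = 16
Total Float = LF - EF = 26 - 18
(or LS - ES = 16 - 8)
= 8


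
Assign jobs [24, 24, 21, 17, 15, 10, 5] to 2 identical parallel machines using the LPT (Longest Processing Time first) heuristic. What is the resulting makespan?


Jobs (LPT sorted): [24, 24, 21, 17, 15, 10, 5]
Machines: 2
  J=24 → Machine 1 (load: 0+24=24)
  J=24 → Machine 2 (load: 0+24=24)
  J=21 → Machine 1 (load: 24+21=45)
  J=17 → Machine 2 (load: 24+17=41)
  J=15 → Machine 2 (load: 41+15=56)
  J=10 → Machine 1 (load: 45+10=55)
  J=5 → Machine 1 (load: 55+5=60)
Machine loads: [60, 56]
Makespan = max = 60 time units


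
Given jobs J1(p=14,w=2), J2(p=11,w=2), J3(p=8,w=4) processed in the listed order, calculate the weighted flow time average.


Completion times:
  J1: C=14, w×C=2×14=28
  J2: C=25, w×C=2×25=50
  J3: C=33, w×C=4×33=132
Sum w×C = 210
Sum w = 8
Weighted avg = 210/8
= 26.25


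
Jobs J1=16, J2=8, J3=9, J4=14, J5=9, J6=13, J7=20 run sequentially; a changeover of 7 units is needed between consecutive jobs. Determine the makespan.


Makespan = Σ processing + (n-1) × setup
= (16 + 8 + 9 + 14 + 9 + 13 + 20) + (7-1)×7
= 89 + 42
= 131 time units


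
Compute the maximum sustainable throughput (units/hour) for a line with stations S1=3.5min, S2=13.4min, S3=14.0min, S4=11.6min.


Bottleneck = longest station time
Station times: [3.5, 13.4, 14.0, 11.6]
Max = 14.0 min
Rate = 60 / 14.0
= 4.29 units/hour (bottleneck: 14.0min)


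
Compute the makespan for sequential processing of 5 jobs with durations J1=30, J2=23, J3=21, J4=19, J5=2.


Sequential makespan: sum all processing times
= 30 + 23 + 21 + 19 + 2
= 95 time units


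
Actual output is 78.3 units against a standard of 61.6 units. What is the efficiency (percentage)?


Efficiency = (actual / standard) × 100
= (78.3 / 61.6) × 100
= 127.1%


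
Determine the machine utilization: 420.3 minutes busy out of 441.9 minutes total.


Utilization = busy / total × 100
= 420.3 / 441.9 × 100
= 95.1%


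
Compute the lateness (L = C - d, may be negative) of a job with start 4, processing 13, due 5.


Completion = 4 + 13 = 17
Lateness = C - d = 17 - 5
= 12


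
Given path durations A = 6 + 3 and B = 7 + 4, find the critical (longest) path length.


Path A: 6 + 3 = 9
Path B: 7 + 4 = 11
Critical path = longest = max(9, 11)
= 11 (Path B)


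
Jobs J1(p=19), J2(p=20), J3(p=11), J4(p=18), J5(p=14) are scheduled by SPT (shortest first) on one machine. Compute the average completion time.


SPT order: J3 → J5 → J4 → J1 → J2
Completion times:
  J3: C=11
  J5: C=25
  J4: C=43
  J1: C=62
  J2: C=82
Sum = 223, n = 5
Mean flow = 223/5
= 44.60


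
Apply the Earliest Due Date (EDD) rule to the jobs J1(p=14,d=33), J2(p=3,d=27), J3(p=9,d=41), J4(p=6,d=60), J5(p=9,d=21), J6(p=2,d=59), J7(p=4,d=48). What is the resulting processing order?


EDD: sort by earliest due date
  J5: d=21, p=9
  J2: d=27, p=3
  J1: d=33, p=14
  J3: d=41, p=9
  J7: d=48, p=4
  J6: d=59, p=2
  J4: d=60, p=6
Order: J5 → J2 → J1 → J3 → J7 → J6 → J4


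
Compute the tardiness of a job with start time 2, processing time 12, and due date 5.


Completion = start + processing = 2 + 12 = 14
Tardiness = max(0, C - d) = max(0, 14 - 5)
= max(0, 9)
= 9


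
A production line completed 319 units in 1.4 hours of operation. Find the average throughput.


Throughput = units / time
= 319 / 1.4
= 227.9 units/hour


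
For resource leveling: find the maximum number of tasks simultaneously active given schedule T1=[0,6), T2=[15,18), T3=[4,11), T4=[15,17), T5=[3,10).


Check each time point for overlaps:
  t=4: 3 tasks active (T1, T3, T5)
Max concurrent = 3


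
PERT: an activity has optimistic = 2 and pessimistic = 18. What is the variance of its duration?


σ² = ((p - o) / 6)² = (p - o)² / 36
= (18 - 2)² / 36
= 16² / 36
= 256 / 36
= 7.1111


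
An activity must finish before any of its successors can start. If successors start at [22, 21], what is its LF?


LF = min of all successor start times
Successors start at: [22, 21]
LF = min(22, 21)
= 21


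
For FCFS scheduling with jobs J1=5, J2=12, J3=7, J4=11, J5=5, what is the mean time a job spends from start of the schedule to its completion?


Completion times:
  J1: completes at 5
  J2: completes at 17
  J3: completes at 24
  J4: completes at 35
  J5: completes at 40
Sum = 121
Average = 121/5
= 24.20


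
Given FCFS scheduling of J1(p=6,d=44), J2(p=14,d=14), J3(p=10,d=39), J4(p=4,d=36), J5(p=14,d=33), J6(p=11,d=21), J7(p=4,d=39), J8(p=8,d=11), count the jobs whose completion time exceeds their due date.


Completion vs due date:
  J1: C=6, d=44 → on time
  J2: C=20, d=14 → TARDY
  J3: C=30, d=39 → on time
  J4: C=34, d=36 → on time
  J5: C=48, d=33 → TARDY
  J6: C=59, d=21 → TARDY
  J7: C=63, d=39 → TARDY
  J8: C=71, d=11 → TARDY
Tardy jobs: J2, J5, J6, J7, J8
Count = 5


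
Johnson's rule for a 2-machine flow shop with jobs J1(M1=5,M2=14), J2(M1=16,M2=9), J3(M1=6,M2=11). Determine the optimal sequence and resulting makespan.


Johnson's rule:
Group 1 (M1≤M2, sort by M1): ['J1', 'J3']
Group 2 (M1>M2, sort desc M2): ['J2']
Sequence: J1 → J3 → J2
Makespan calculation:
  J1: M1 done=5, M2 done=19
  J3: M1 done=11, M2 done=30
  J2: M1 done=27, M2 done=39
= Sequence: J1 → J3 → J2, Makespan: 39


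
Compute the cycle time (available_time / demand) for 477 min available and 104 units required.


Cycle time = available time / demand
= 477 / 104
= 4.59 min/unit


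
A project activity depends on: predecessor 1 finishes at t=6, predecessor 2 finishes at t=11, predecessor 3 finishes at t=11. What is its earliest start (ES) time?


ES = max of all predecessor completion times
Predecessors: [6, 11, 11]
ES = max(6, 11, 11)
= 11


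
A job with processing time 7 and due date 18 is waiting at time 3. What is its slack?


Slack = due - current_time - processing
= 18 - 3 - 7
= 8


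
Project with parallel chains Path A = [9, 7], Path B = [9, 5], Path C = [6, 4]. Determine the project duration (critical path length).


Path A: 9 + 7 = 16
Path B: 9 + 5 = 14
Path C: 6 + 4 = 10
Critical path = longest = max(16, 14, 10)
= 16 (Path A)
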